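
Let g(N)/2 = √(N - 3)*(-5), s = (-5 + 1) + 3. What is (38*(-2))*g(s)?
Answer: 1520*I ≈ 1520.0*I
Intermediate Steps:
s = -1 (s = -4 + 3 = -1)
g(N) = -10*√(-3 + N) (g(N) = 2*(√(N - 3)*(-5)) = 2*(√(-3 + N)*(-5)) = 2*(-5*√(-3 + N)) = -10*√(-3 + N))
(38*(-2))*g(s) = (38*(-2))*(-10*√(-3 - 1)) = -(-760)*√(-4) = -(-760)*2*I = -(-1520)*I = 1520*I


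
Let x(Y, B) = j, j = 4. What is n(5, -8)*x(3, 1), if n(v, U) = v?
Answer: 20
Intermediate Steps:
x(Y, B) = 4
n(5, -8)*x(3, 1) = 5*4 = 20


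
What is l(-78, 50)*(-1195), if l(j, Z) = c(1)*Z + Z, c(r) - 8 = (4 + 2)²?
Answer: -2688750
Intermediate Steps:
c(r) = 44 (c(r) = 8 + (4 + 2)² = 8 + 6² = 8 + 36 = 44)
l(j, Z) = 45*Z (l(j, Z) = 44*Z + Z = 45*Z)
l(-78, 50)*(-1195) = (45*50)*(-1195) = 2250*(-1195) = -2688750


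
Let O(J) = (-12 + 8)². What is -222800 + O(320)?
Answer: -222784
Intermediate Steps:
O(J) = 16 (O(J) = (-4)² = 16)
-222800 + O(320) = -222800 + 16 = -222784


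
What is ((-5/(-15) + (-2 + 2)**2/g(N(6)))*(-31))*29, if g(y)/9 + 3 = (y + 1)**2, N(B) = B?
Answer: -899/3 ≈ -299.67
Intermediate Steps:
g(y) = -27 + 9*(1 + y)**2 (g(y) = -27 + 9*(y + 1)**2 = -27 + 9*(1 + y)**2)
((-5/(-15) + (-2 + 2)**2/g(N(6)))*(-31))*29 = ((-5/(-15) + (-2 + 2)**2/(-27 + 9*(1 + 6)**2))*(-31))*29 = ((-5*(-1/15) + 0**2/(-27 + 9*7**2))*(-31))*29 = ((1/3 + 0/(-27 + 9*49))*(-31))*29 = ((1/3 + 0/(-27 + 441))*(-31))*29 = ((1/3 + 0/414)*(-31))*29 = ((1/3 + 0*(1/414))*(-31))*29 = ((1/3 + 0)*(-31))*29 = ((1/3)*(-31))*29 = -31/3*29 = -899/3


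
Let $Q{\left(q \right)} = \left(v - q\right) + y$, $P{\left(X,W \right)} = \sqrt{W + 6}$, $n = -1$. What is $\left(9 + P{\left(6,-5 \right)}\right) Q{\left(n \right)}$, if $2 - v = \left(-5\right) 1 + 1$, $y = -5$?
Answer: $20$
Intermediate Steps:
$v = 6$ ($v = 2 - \left(\left(-5\right) 1 + 1\right) = 2 - \left(-5 + 1\right) = 2 - -4 = 2 + 4 = 6$)
$P{\left(X,W \right)} = \sqrt{6 + W}$
$Q{\left(q \right)} = 1 - q$ ($Q{\left(q \right)} = \left(6 - q\right) - 5 = 1 - q$)
$\left(9 + P{\left(6,-5 \right)}\right) Q{\left(n \right)} = \left(9 + \sqrt{6 - 5}\right) \left(1 - -1\right) = \left(9 + \sqrt{1}\right) \left(1 + 1\right) = \left(9 + 1\right) 2 = 10 \cdot 2 = 20$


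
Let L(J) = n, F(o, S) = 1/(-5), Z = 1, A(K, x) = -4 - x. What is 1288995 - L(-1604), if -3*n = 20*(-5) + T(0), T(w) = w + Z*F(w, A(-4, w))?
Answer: 6444808/5 ≈ 1.2890e+6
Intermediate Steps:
F(o, S) = -⅕
T(w) = -⅕ + w (T(w) = w + 1*(-⅕) = w - ⅕ = -⅕ + w)
n = 167/5 (n = -(20*(-5) + (-⅕ + 0))/3 = -(-100 - ⅕)/3 = -⅓*(-501/5) = 167/5 ≈ 33.400)
L(J) = 167/5
1288995 - L(-1604) = 1288995 - 1*167/5 = 1288995 - 167/5 = 6444808/5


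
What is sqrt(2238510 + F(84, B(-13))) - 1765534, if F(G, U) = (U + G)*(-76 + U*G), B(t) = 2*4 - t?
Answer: -1765534 + 5*sqrt(96630) ≈ -1.7640e+6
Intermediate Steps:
B(t) = 8 - t
F(G, U) = (-76 + G*U)*(G + U) (F(G, U) = (G + U)*(-76 + G*U) = (-76 + G*U)*(G + U))
sqrt(2238510 + F(84, B(-13))) - 1765534 = sqrt(2238510 + (-76*84 - 76*(8 - 1*(-13)) + 84*(8 - 1*(-13))**2 + (8 - 1*(-13))*84**2)) - 1765534 = sqrt(2238510 + (-6384 - 76*(8 + 13) + 84*(8 + 13)**2 + (8 + 13)*7056)) - 1765534 = sqrt(2238510 + (-6384 - 76*21 + 84*21**2 + 21*7056)) - 1765534 = sqrt(2238510 + (-6384 - 1596 + 84*441 + 148176)) - 1765534 = sqrt(2238510 + (-6384 - 1596 + 37044 + 148176)) - 1765534 = sqrt(2238510 + 177240) - 1765534 = sqrt(2415750) - 1765534 = 5*sqrt(96630) - 1765534 = -1765534 + 5*sqrt(96630)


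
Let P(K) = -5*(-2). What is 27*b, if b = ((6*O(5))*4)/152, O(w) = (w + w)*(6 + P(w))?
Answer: 12960/19 ≈ 682.11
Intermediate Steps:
P(K) = 10
O(w) = 32*w (O(w) = (w + w)*(6 + 10) = (2*w)*16 = 32*w)
b = 480/19 (b = ((6*(32*5))*4)/152 = ((6*160)*4)*(1/152) = (960*4)*(1/152) = 3840*(1/152) = 480/19 ≈ 25.263)
27*b = 27*(480/19) = 12960/19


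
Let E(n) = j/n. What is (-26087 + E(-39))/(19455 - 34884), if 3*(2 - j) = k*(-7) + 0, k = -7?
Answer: 3052136/1805193 ≈ 1.6908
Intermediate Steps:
j = -43/3 (j = 2 - (-7*(-7) + 0)/3 = 2 - (49 + 0)/3 = 2 - ⅓*49 = 2 - 49/3 = -43/3 ≈ -14.333)
E(n) = -43/(3*n)
(-26087 + E(-39))/(19455 - 34884) = (-26087 - 43/3/(-39))/(19455 - 34884) = (-26087 - 43/3*(-1/39))/(-15429) = (-26087 + 43/117)*(-1/15429) = -3052136/117*(-1/15429) = 3052136/1805193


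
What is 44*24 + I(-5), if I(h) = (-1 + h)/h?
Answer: 5286/5 ≈ 1057.2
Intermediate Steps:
I(h) = (-1 + h)/h
44*24 + I(-5) = 44*24 + (-1 - 5)/(-5) = 1056 - ⅕*(-6) = 1056 + 6/5 = 5286/5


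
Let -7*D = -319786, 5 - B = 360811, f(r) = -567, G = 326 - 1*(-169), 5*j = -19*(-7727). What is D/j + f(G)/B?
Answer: 577486238377/370797078946 ≈ 1.5574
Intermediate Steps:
j = 146813/5 (j = (-19*(-7727))/5 = (⅕)*146813 = 146813/5 ≈ 29363.)
G = 495 (G = 326 + 169 = 495)
B = -360806 (B = 5 - 1*360811 = 5 - 360811 = -360806)
D = 319786/7 (D = -⅐*(-319786) = 319786/7 ≈ 45684.)
D/j + f(G)/B = 319786/(7*(146813/5)) - 567/(-360806) = (319786/7)*(5/146813) - 567*(-1/360806) = 1598930/1027691 + 567/360806 = 577486238377/370797078946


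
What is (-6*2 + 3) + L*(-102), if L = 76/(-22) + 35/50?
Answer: 14958/55 ≈ 271.96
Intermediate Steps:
L = -303/110 (L = 76*(-1/22) + 35*(1/50) = -38/11 + 7/10 = -303/110 ≈ -2.7545)
(-6*2 + 3) + L*(-102) = (-6*2 + 3) - 303/110*(-102) = (-12 + 3) + 15453/55 = -9 + 15453/55 = 14958/55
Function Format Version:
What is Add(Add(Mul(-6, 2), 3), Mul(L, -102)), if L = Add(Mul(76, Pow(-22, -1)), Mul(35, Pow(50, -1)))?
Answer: Rational(14958, 55) ≈ 271.96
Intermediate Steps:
L = Rational(-303, 110) (L = Add(Mul(76, Rational(-1, 22)), Mul(35, Rational(1, 50))) = Add(Rational(-38, 11), Rational(7, 10)) = Rational(-303, 110) ≈ -2.7545)
Add(Add(Mul(-6, 2), 3), Mul(L, -102)) = Add(Add(Mul(-6, 2), 3), Mul(Rational(-303, 110), -102)) = Add(Add(-12, 3), Rational(15453, 55)) = Add(-9, Rational(15453, 55)) = Rational(14958, 55)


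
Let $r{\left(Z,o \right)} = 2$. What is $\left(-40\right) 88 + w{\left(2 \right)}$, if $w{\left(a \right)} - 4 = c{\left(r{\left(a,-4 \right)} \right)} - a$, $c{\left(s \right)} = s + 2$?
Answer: $-3514$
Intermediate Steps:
$c{\left(s \right)} = 2 + s$
$w{\left(a \right)} = 8 - a$ ($w{\left(a \right)} = 4 - \left(-4 + a\right) = 8 - a$)
$\left(-40\right) 88 + w{\left(2 \right)} = \left(-40\right) 88 + \left(8 - 2\right) = -3520 + \left(8 - 2\right) = -3520 + 6 = -3514$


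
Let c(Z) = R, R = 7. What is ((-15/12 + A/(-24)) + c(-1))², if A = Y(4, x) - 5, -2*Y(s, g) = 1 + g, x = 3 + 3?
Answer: 85849/2304 ≈ 37.261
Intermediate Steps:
x = 6
Y(s, g) = -½ - g/2 (Y(s, g) = -(1 + g)/2 = -½ - g/2)
c(Z) = 7
A = -17/2 (A = (-½ - ½*6) - 5 = (-½ - 3) - 5 = -7/2 - 5 = -17/2 ≈ -8.5000)
((-15/12 + A/(-24)) + c(-1))² = ((-15/12 - 17/2/(-24)) + 7)² = ((-15*1/12 - 17/2*(-1/24)) + 7)² = ((-5/4 + 17/48) + 7)² = (-43/48 + 7)² = (293/48)² = 85849/2304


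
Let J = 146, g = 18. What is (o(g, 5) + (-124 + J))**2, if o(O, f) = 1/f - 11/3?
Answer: 77284/225 ≈ 343.48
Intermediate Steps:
o(O, f) = -11/3 + 1/f (o(O, f) = 1/f - 11*1/3 = 1/f - 11/3 = -11/3 + 1/f)
(o(g, 5) + (-124 + J))**2 = ((-11/3 + 1/5) + (-124 + 146))**2 = ((-11/3 + 1/5) + 22)**2 = (-52/15 + 22)**2 = (278/15)**2 = 77284/225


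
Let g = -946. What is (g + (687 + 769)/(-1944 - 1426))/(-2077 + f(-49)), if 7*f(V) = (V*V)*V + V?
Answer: 1594738/31831335 ≈ 0.050100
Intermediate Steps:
f(V) = V/7 + V³/7 (f(V) = ((V*V)*V + V)/7 = (V²*V + V)/7 = (V³ + V)/7 = (V + V³)/7 = V/7 + V³/7)
(g + (687 + 769)/(-1944 - 1426))/(-2077 + f(-49)) = (-946 + (687 + 769)/(-1944 - 1426))/(-2077 + (⅐)*(-49)*(1 + (-49)²)) = (-946 + 1456/(-3370))/(-2077 + (⅐)*(-49)*(1 + 2401)) = (-946 + 1456*(-1/3370))/(-2077 + (⅐)*(-49)*2402) = (-946 - 728/1685)/(-2077 - 16814) = -1594738/1685/(-18891) = -1594738/1685*(-1/18891) = 1594738/31831335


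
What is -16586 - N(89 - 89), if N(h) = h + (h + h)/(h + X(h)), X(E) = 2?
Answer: -16586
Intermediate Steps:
N(h) = h + 2*h/(2 + h) (N(h) = h + (h + h)/(h + 2) = h + (2*h)/(2 + h) = h + 2*h/(2 + h))
-16586 - N(89 - 89) = -16586 - (89 - 89)*(4 + (89 - 89))/(2 + (89 - 89)) = -16586 - 0*(4 + 0)/(2 + 0) = -16586 - 0*4/2 = -16586 - 1*0 = -16586 + 0 = -16586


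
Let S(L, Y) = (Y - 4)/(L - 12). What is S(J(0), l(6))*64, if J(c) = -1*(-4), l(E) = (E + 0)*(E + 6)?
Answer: -544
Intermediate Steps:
l(E) = E*(6 + E)
J(c) = 4
S(L, Y) = (-4 + Y)/(-12 + L)
S(J(0), l(6))*64 = ((-4 + 6*(6 + 6))/(-12 + 4))*64 = ((-4 + 6*12)/(-8))*64 = -(-4 + 72)/8*64 = -1/8*68*64 = -17/2*64 = -544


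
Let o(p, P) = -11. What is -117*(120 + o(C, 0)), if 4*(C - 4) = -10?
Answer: -12753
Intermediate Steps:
C = 3/2 (C = 4 + (¼)*(-10) = 4 - 5/2 = 3/2 ≈ 1.5000)
-117*(120 + o(C, 0)) = -117*(120 - 11) = -117*109 = -12753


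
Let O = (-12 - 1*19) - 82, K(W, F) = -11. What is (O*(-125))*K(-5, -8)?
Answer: -155375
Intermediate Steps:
O = -113 (O = (-12 - 19) - 82 = -31 - 82 = -113)
(O*(-125))*K(-5, -8) = -113*(-125)*(-11) = 14125*(-11) = -155375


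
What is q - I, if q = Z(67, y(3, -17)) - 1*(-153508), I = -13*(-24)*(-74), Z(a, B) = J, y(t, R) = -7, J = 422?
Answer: 177018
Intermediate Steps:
Z(a, B) = 422
I = -23088 (I = 312*(-74) = -23088)
q = 153930 (q = 422 - 1*(-153508) = 422 + 153508 = 153930)
q - I = 153930 - 1*(-23088) = 153930 + 23088 = 177018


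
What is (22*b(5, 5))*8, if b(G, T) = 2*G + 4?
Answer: 2464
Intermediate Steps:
b(G, T) = 4 + 2*G
(22*b(5, 5))*8 = (22*(4 + 2*5))*8 = (22*(4 + 10))*8 = (22*14)*8 = 308*8 = 2464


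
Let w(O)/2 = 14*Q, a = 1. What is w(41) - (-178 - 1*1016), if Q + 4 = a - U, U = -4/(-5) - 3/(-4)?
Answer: 5333/5 ≈ 1066.6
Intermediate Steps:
U = 31/20 (U = -4*(-⅕) - 3*(-¼) = ⅘ + ¾ = 31/20 ≈ 1.5500)
Q = -91/20 (Q = -4 + (1 - 1*31/20) = -4 + (1 - 31/20) = -4 - 11/20 = -91/20 ≈ -4.5500)
w(O) = -637/5 (w(O) = 2*(14*(-91/20)) = 2*(-637/10) = -637/5)
w(41) - (-178 - 1*1016) = -637/5 - (-178 - 1*1016) = -637/5 - (-178 - 1016) = -637/5 - 1*(-1194) = -637/5 + 1194 = 5333/5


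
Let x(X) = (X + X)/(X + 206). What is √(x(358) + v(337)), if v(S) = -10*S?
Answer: I*√66973731/141 ≈ 58.041*I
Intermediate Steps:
x(X) = 2*X/(206 + X) (x(X) = (2*X)/(206 + X) = 2*X/(206 + X))
√(x(358) + v(337)) = √(2*358/(206 + 358) - 10*337) = √(2*358/564 - 3370) = √(2*358*(1/564) - 3370) = √(179/141 - 3370) = √(-474991/141) = I*√66973731/141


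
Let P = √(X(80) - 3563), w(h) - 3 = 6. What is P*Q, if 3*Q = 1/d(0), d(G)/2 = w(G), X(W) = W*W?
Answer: √2837/54 ≈ 0.98636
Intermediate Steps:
w(h) = 9 (w(h) = 3 + 6 = 9)
X(W) = W²
d(G) = 18 (d(G) = 2*9 = 18)
P = √2837 (P = √(80² - 3563) = √(6400 - 3563) = √2837 ≈ 53.263)
Q = 1/54 (Q = (⅓)/18 = (⅓)*(1/18) = 1/54 ≈ 0.018519)
P*Q = √2837*(1/54) = √2837/54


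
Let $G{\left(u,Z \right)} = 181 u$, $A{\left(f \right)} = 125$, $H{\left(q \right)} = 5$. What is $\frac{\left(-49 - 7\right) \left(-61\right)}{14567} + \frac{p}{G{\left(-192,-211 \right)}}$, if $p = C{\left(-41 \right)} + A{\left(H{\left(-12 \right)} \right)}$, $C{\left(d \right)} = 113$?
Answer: $\frac{8231849}{36159456} \approx 0.22765$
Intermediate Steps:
$p = 238$ ($p = 113 + 125 = 238$)
$\frac{\left(-49 - 7\right) \left(-61\right)}{14567} + \frac{p}{G{\left(-192,-211 \right)}} = \frac{\left(-49 - 7\right) \left(-61\right)}{14567} + \frac{238}{181 \left(-192\right)} = \left(-56\right) \left(-61\right) \frac{1}{14567} + \frac{238}{-34752} = 3416 \cdot \frac{1}{14567} + 238 \left(- \frac{1}{34752}\right) = \frac{488}{2081} - \frac{119}{17376} = \frac{8231849}{36159456}$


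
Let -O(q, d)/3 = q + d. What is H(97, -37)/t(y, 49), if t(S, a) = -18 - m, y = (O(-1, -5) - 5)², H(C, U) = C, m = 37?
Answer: -97/55 ≈ -1.7636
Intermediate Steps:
O(q, d) = -3*d - 3*q (O(q, d) = -3*(q + d) = -3*(d + q) = -3*d - 3*q)
y = 169 (y = ((-3*(-5) - 3*(-1)) - 5)² = ((15 + 3) - 5)² = (18 - 5)² = 13² = 169)
t(S, a) = -55 (t(S, a) = -18 - 1*37 = -18 - 37 = -55)
H(97, -37)/t(y, 49) = 97/(-55) = 97*(-1/55) = -97/55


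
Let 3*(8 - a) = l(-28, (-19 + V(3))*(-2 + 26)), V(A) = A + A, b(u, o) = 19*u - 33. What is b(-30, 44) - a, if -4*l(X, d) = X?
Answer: -1826/3 ≈ -608.67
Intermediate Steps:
b(u, o) = -33 + 19*u
V(A) = 2*A
l(X, d) = -X/4
a = 17/3 (a = 8 - (-1)*(-28)/12 = 8 - ⅓*7 = 8 - 7/3 = 17/3 ≈ 5.6667)
b(-30, 44) - a = (-33 + 19*(-30)) - 1*17/3 = (-33 - 570) - 17/3 = -603 - 17/3 = -1826/3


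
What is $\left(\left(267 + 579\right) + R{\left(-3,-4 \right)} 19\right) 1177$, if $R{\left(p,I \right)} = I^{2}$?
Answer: $1353550$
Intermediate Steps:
$\left(\left(267 + 579\right) + R{\left(-3,-4 \right)} 19\right) 1177 = \left(\left(267 + 579\right) + \left(-4\right)^{2} \cdot 19\right) 1177 = \left(846 + 16 \cdot 19\right) 1177 = \left(846 + 304\right) 1177 = 1150 \cdot 1177 = 1353550$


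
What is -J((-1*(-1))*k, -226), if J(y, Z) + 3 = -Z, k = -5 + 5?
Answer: -223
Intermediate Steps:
k = 0
J(y, Z) = -3 - Z
-J((-1*(-1))*k, -226) = -(-3 - 1*(-226)) = -(-3 + 226) = -1*223 = -223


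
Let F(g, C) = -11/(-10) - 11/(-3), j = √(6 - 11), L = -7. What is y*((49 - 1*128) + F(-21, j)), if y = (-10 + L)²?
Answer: -643603/30 ≈ -21453.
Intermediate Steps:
j = I*√5 (j = √(-5) = I*√5 ≈ 2.2361*I)
F(g, C) = 143/30 (F(g, C) = -11*(-⅒) - 11*(-⅓) = 11/10 + 11/3 = 143/30)
y = 289 (y = (-10 - 7)² = (-17)² = 289)
y*((49 - 1*128) + F(-21, j)) = 289*((49 - 1*128) + 143/30) = 289*((49 - 128) + 143/30) = 289*(-79 + 143/30) = 289*(-2227/30) = -643603/30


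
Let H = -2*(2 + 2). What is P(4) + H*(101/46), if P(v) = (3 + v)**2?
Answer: 723/23 ≈ 31.435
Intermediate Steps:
H = -8 (H = -2*4 = -8)
P(4) + H*(101/46) = (3 + 4)**2 - 808/46 = 7**2 - 808/46 = 49 - 8*101/46 = 49 - 404/23 = 723/23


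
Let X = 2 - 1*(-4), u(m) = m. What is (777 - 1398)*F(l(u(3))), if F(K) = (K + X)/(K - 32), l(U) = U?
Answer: 5589/29 ≈ 192.72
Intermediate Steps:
X = 6 (X = 2 + 4 = 6)
F(K) = (6 + K)/(-32 + K) (F(K) = (K + 6)/(K - 32) = (6 + K)/(-32 + K))
(777 - 1398)*F(l(u(3))) = (777 - 1398)*((6 + 3)/(-32 + 3)) = -621*9/(-29) = -(-621)*9/29 = -621*(-9/29) = 5589/29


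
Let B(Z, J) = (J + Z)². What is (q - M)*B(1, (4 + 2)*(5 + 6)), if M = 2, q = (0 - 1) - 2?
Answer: -22445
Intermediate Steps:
q = -3 (q = -1 - 2 = -3)
(q - M)*B(1, (4 + 2)*(5 + 6)) = (-3 - 1*2)*((4 + 2)*(5 + 6) + 1)² = (-3 - 2)*(6*11 + 1)² = -5*(66 + 1)² = -5*67² = -5*4489 = -22445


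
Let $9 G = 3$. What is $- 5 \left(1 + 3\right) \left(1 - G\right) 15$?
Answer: $-200$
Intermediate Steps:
$G = \frac{1}{3}$ ($G = \frac{1}{9} \cdot 3 = \frac{1}{3} \approx 0.33333$)
$- 5 \left(1 + 3\right) \left(1 - G\right) 15 = - 5 \left(1 + 3\right) \left(1 - \frac{1}{3}\right) 15 = \left(-5\right) 4 \left(1 - \frac{1}{3}\right) 15 = \left(-20\right) \frac{2}{3} \cdot 15 = \left(- \frac{40}{3}\right) 15 = -200$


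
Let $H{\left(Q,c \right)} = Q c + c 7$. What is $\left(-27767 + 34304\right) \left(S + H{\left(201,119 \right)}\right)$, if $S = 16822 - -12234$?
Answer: $351742896$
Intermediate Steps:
$H{\left(Q,c \right)} = 7 c + Q c$ ($H{\left(Q,c \right)} = Q c + 7 c = 7 c + Q c$)
$S = 29056$ ($S = 16822 + 12234 = 29056$)
$\left(-27767 + 34304\right) \left(S + H{\left(201,119 \right)}\right) = \left(-27767 + 34304\right) \left(29056 + 119 \left(7 + 201\right)\right) = 6537 \left(29056 + 119 \cdot 208\right) = 6537 \left(29056 + 24752\right) = 6537 \cdot 53808 = 351742896$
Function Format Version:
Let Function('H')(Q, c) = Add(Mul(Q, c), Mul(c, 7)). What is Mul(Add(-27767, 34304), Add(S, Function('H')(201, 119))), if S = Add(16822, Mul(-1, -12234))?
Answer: 351742896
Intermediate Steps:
Function('H')(Q, c) = Add(Mul(7, c), Mul(Q, c)) (Function('H')(Q, c) = Add(Mul(Q, c), Mul(7, c)) = Add(Mul(7, c), Mul(Q, c)))
S = 29056 (S = Add(16822, 12234) = 29056)
Mul(Add(-27767, 34304), Add(S, Function('H')(201, 119))) = Mul(Add(-27767, 34304), Add(29056, Mul(119, Add(7, 201)))) = Mul(6537, Add(29056, Mul(119, 208))) = Mul(6537, Add(29056, 24752)) = Mul(6537, 53808) = 351742896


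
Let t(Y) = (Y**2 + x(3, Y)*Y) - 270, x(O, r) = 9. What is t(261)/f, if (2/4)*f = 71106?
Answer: 5850/11851 ≈ 0.49363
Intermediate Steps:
f = 142212 (f = 2*71106 = 142212)
t(Y) = -270 + Y**2 + 9*Y (t(Y) = (Y**2 + 9*Y) - 270 = -270 + Y**2 + 9*Y)
t(261)/f = (-270 + 261**2 + 9*261)/142212 = (-270 + 68121 + 2349)*(1/142212) = 70200*(1/142212) = 5850/11851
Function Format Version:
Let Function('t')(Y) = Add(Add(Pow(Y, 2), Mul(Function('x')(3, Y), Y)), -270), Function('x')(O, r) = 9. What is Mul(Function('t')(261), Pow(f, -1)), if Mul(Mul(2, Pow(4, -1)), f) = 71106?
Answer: Rational(5850, 11851) ≈ 0.49363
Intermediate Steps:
f = 142212 (f = Mul(2, 71106) = 142212)
Function('t')(Y) = Add(-270, Pow(Y, 2), Mul(9, Y)) (Function('t')(Y) = Add(Add(Pow(Y, 2), Mul(9, Y)), -270) = Add(-270, Pow(Y, 2), Mul(9, Y)))
Mul(Function('t')(261), Pow(f, -1)) = Mul(Add(-270, Pow(261, 2), Mul(9, 261)), Pow(142212, -1)) = Mul(Add(-270, 68121, 2349), Rational(1, 142212)) = Mul(70200, Rational(1, 142212)) = Rational(5850, 11851)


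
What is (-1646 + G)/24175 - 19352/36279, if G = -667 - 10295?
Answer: -925240232/877044825 ≈ -1.0550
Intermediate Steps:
G = -10962
(-1646 + G)/24175 - 19352/36279 = (-1646 - 10962)/24175 - 19352/36279 = -12608*1/24175 - 19352*1/36279 = -12608/24175 - 19352/36279 = -925240232/877044825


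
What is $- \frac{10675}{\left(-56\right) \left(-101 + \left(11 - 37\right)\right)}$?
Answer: $- \frac{1525}{1016} \approx -1.501$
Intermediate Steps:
$- \frac{10675}{\left(-56\right) \left(-101 + \left(11 - 37\right)\right)} = - \frac{10675}{\left(-56\right) \left(-101 - 26\right)} = - \frac{10675}{\left(-56\right) \left(-127\right)} = - \frac{10675}{7112} = \left(-10675\right) \frac{1}{7112} = - \frac{1525}{1016}$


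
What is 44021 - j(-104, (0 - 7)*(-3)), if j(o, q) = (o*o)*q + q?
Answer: -183136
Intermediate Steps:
j(o, q) = q + q*o² (j(o, q) = o²*q + q = q*o² + q = q + q*o²)
44021 - j(-104, (0 - 7)*(-3)) = 44021 - (0 - 7)*(-3)*(1 + (-104)²) = 44021 - (-7*(-3))*(1 + 10816) = 44021 - 21*10817 = 44021 - 1*227157 = 44021 - 227157 = -183136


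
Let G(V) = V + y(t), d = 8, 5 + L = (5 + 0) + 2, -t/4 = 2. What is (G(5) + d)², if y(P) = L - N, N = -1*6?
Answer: 441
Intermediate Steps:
t = -8 (t = -4*2 = -8)
N = -6
L = 2 (L = -5 + ((5 + 0) + 2) = -5 + (5 + 2) = -5 + 7 = 2)
y(P) = 8 (y(P) = 2 - 1*(-6) = 2 + 6 = 8)
G(V) = 8 + V (G(V) = V + 8 = 8 + V)
(G(5) + d)² = ((8 + 5) + 8)² = (13 + 8)² = 21² = 441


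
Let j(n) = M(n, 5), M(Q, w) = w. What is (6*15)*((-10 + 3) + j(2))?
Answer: -180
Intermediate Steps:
j(n) = 5
(6*15)*((-10 + 3) + j(2)) = (6*15)*((-10 + 3) + 5) = 90*(-7 + 5) = 90*(-2) = -180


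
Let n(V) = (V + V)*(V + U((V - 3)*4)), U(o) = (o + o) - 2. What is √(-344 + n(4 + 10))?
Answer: 2*√614 ≈ 49.558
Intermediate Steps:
U(o) = -2 + 2*o (U(o) = 2*o - 2 = -2 + 2*o)
n(V) = 2*V*(-26 + 9*V) (n(V) = (V + V)*(V + (-2 + 2*((V - 3)*4))) = (2*V)*(V + (-2 + 2*((-3 + V)*4))) = (2*V)*(V + (-2 + 2*(-12 + 4*V))) = (2*V)*(V + (-2 + (-24 + 8*V))) = (2*V)*(V + (-26 + 8*V)) = (2*V)*(-26 + 9*V) = 2*V*(-26 + 9*V))
√(-344 + n(4 + 10)) = √(-344 + 2*(4 + 10)*(-26 + 9*(4 + 10))) = √(-344 + 2*14*(-26 + 9*14)) = √(-344 + 2*14*(-26 + 126)) = √(-344 + 2*14*100) = √(-344 + 2800) = √2456 = 2*√614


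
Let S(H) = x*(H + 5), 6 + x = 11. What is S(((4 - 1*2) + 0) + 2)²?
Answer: 2025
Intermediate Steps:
x = 5 (x = -6 + 11 = 5)
S(H) = 25 + 5*H (S(H) = 5*(H + 5) = 5*(5 + H) = 25 + 5*H)
S(((4 - 1*2) + 0) + 2)² = (25 + 5*(((4 - 1*2) + 0) + 2))² = (25 + 5*(((4 - 2) + 0) + 2))² = (25 + 5*((2 + 0) + 2))² = (25 + 5*(2 + 2))² = (25 + 5*4)² = (25 + 20)² = 45² = 2025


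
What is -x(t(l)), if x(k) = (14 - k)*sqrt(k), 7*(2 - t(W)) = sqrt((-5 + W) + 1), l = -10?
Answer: sqrt(98 - 7*I*sqrt(14))*(-12/7 - I*sqrt(14)/49) ≈ -17.219 + 1.4856*I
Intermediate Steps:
t(W) = 2 - sqrt(-4 + W)/7 (t(W) = 2 - sqrt((-5 + W) + 1)/7 = 2 - sqrt(-4 + W)/7)
x(k) = sqrt(k)*(14 - k)
-x(t(l)) = -sqrt(2 - sqrt(-4 - 10)/7)*(14 - (2 - sqrt(-4 - 10)/7)) = -sqrt(2 - I*sqrt(14)/7)*(14 - (2 - I*sqrt(14)/7)) = -sqrt(2 - I*sqrt(14)/7)*(14 + (-2 + I*sqrt(14)/7)) = -sqrt(2 - I*sqrt(14)/7)*(12 + I*sqrt(14)/7)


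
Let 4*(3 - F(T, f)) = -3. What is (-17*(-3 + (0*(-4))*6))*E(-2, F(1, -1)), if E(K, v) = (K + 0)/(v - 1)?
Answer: -408/11 ≈ -37.091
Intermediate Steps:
F(T, f) = 15/4 (F(T, f) = 3 - 1/4*(-3) = 3 + 3/4 = 15/4)
E(K, v) = K/(-1 + v)
(-17*(-3 + (0*(-4))*6))*E(-2, F(1, -1)) = (-17*(-3 + (0*(-4))*6))*(-2/(-1 + 15/4)) = (-17*(-3 + 0*6))*(-2/11/4) = (-17*(-3 + 0))*(-2*4/11) = -17*(-3)*(-8/11) = 51*(-8/11) = -408/11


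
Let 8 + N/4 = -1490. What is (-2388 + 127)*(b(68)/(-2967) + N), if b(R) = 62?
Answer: 40196795086/2967 ≈ 1.3548e+7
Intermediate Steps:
N = -5992 (N = -32 + 4*(-1490) = -32 - 5960 = -5992)
(-2388 + 127)*(b(68)/(-2967) + N) = (-2388 + 127)*(62/(-2967) - 5992) = -2261*(62*(-1/2967) - 5992) = -2261*(-62/2967 - 5992) = -2261*(-17778326/2967) = 40196795086/2967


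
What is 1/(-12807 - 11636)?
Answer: -1/24443 ≈ -4.0911e-5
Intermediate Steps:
1/(-12807 - 11636) = 1/(-24443) = -1/24443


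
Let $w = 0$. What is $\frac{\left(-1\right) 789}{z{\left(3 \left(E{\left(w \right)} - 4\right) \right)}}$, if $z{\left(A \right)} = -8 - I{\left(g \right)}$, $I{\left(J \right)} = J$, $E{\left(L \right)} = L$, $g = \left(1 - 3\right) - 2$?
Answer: $\frac{789}{4} \approx 197.25$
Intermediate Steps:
$g = -4$ ($g = -2 - 2 = -4$)
$z{\left(A \right)} = -4$ ($z{\left(A \right)} = -8 - -4 = -8 + 4 = -4$)
$\frac{\left(-1\right) 789}{z{\left(3 \left(E{\left(w \right)} - 4\right) \right)}} = \frac{\left(-1\right) 789}{-4} = \left(-789\right) \left(- \frac{1}{4}\right) = \frac{789}{4}$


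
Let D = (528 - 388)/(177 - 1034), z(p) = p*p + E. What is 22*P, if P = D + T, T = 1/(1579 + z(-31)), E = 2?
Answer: -3905253/1089247 ≈ -3.5853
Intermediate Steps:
z(p) = 2 + p² (z(p) = p*p + 2 = p² + 2 = 2 + p²)
T = 1/2542 (T = 1/(1579 + (2 + (-31)²)) = 1/(1579 + (2 + 961)) = 1/(1579 + 963) = 1/2542 ≈ 0.00039339)
D = -140/857 (D = 140/(-857) = 140*(-1/857) = -140/857 ≈ -0.16336)
P = -355023/2178494 (P = -140/857 + 1/2542 = -355023/2178494 ≈ -0.16297)
22*P = 22*(-355023/2178494) = -3905253/1089247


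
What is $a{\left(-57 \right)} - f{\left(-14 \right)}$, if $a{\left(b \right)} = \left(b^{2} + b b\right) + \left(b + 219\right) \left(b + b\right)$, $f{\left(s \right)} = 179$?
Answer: $-12149$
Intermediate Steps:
$a{\left(b \right)} = 2 b^{2} + 2 b \left(219 + b\right)$ ($a{\left(b \right)} = \left(b^{2} + b^{2}\right) + \left(219 + b\right) 2 b = 2 b^{2} + 2 b \left(219 + b\right)$)
$a{\left(-57 \right)} - f{\left(-14 \right)} = 2 \left(-57\right) \left(219 + 2 \left(-57\right)\right) - 179 = 2 \left(-57\right) \left(219 - 114\right) - 179 = 2 \left(-57\right) 105 - 179 = -11970 - 179 = -12149$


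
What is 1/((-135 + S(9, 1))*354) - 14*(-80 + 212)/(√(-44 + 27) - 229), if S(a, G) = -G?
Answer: 485097695/60131856 + 44*I*√17/1249 ≈ 8.0672 + 0.14525*I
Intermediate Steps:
1/((-135 + S(9, 1))*354) - 14*(-80 + 212)/(√(-44 + 27) - 229) = 1/(-135 - 1*1*354) - 14*(-80 + 212)/(√(-44 + 27) - 229) = (1/354)/(-135 - 1) - 14*132/(√(-17) - 229) = (1/354)/(-136) - 14*132/(I*√17 - 229) = -1/136*1/354 - 14*132/(-229 + I*√17) = -1/48144 - 14/(-229/132 + I*√17/132)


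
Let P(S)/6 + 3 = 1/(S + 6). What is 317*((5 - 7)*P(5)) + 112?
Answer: 122960/11 ≈ 11178.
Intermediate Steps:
P(S) = -18 + 6/(6 + S) (P(S) = -18 + 6/(S + 6) = -18 + 6/(6 + S))
317*((5 - 7)*P(5)) + 112 = 317*((5 - 7)*(6*(-17 - 3*5)/(6 + 5))) + 112 = 317*(-12*(-17 - 15)/11) + 112 = 317*(-12*(-32)/11) + 112 = 317*(-2*(-192/11)) + 112 = 317*(384/11) + 112 = 121728/11 + 112 = 122960/11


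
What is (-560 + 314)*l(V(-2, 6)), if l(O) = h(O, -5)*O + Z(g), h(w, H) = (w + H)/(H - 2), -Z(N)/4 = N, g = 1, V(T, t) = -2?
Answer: 1476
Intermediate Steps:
Z(N) = -4*N
h(w, H) = (H + w)/(-2 + H)
l(O) = -4 + O*(5/7 - O/7) (l(O) = ((-5 + O)/(-2 - 5))*O - 4*1 = ((-5 + O)/(-7))*O - 4 = (-(-5 + O)/7)*O - 4 = (5/7 - O/7)*O - 4 = O*(5/7 - O/7) - 4 = -4 + O*(5/7 - O/7))
(-560 + 314)*l(V(-2, 6)) = (-560 + 314)*(-4 - ⅐*(-2)*(-5 - 2)) = -246*(-4 - ⅐*(-2)*(-7)) = -246*(-4 - 2) = -246*(-6) = 1476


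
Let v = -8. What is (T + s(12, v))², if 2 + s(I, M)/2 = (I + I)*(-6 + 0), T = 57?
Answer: 55225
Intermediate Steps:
s(I, M) = -4 - 24*I (s(I, M) = -4 + 2*((I + I)*(-6 + 0)) = -4 + 2*((2*I)*(-6)) = -4 + 2*(-12*I) = -4 - 24*I)
(T + s(12, v))² = (57 + (-4 - 24*12))² = (57 + (-4 - 288))² = (57 - 292)² = (-235)² = 55225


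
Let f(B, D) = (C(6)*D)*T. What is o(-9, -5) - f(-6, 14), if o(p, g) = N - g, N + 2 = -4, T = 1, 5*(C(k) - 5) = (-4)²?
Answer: -579/5 ≈ -115.80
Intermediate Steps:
C(k) = 41/5 (C(k) = 5 + (⅕)*(-4)² = 5 + (⅕)*16 = 5 + 16/5 = 41/5)
N = -6 (N = -2 - 4 = -6)
f(B, D) = 41*D/5 (f(B, D) = (41*D/5)*1 = 41*D/5)
o(p, g) = -6 - g
o(-9, -5) - f(-6, 14) = (-6 - 1*(-5)) - 41*14/5 = (-6 + 5) - 1*574/5 = -1 - 574/5 = -579/5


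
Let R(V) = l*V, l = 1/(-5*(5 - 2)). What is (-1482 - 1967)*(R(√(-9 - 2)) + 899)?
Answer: -3100651 + 3449*I*√11/15 ≈ -3.1007e+6 + 762.6*I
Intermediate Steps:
l = -1/15 (l = 1/(-5*3) = 1/(-15) = -1/15 ≈ -0.066667)
R(V) = -V/15
(-1482 - 1967)*(R(√(-9 - 2)) + 899) = (-1482 - 1967)*(-√(-9 - 2)/15 + 899) = -3449*(-I*√11/15 + 899) = -3449*(899 - I*√11/15) = -3100651 + 3449*I*√11/15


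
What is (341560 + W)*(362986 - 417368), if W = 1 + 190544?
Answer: -28936934110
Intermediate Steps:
W = 190545
(341560 + W)*(362986 - 417368) = (341560 + 190545)*(362986 - 417368) = 532105*(-54382) = -28936934110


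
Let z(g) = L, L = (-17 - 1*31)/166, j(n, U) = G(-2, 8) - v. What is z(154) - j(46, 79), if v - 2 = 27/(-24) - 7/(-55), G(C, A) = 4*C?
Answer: 318203/36520 ≈ 8.7131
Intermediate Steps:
v = 441/440 (v = 2 + (27/(-24) - 7/(-55)) = 2 + (27*(-1/24) - 7*(-1/55)) = 2 + (-9/8 + 7/55) = 2 - 439/440 = 441/440 ≈ 1.0023)
j(n, U) = -3961/440 (j(n, U) = 4*(-2) - 1*441/440 = -8 - 441/440 = -3961/440)
L = -24/83 (L = (-17 - 31)*(1/166) = -48*1/166 = -24/83 ≈ -0.28916)
z(g) = -24/83
z(154) - j(46, 79) = -24/83 - 1*(-3961/440) = -24/83 + 3961/440 = 318203/36520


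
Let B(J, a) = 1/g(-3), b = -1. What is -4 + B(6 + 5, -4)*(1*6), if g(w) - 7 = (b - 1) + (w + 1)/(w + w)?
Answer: -23/8 ≈ -2.8750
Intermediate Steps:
g(w) = 5 + (1 + w)/(2*w) (g(w) = 7 + ((-1 - 1) + (w + 1)/(w + w)) = 7 + (-2 + (1 + w)/((2*w))) = 7 + (-2 + (1 + w)*(1/(2*w))) = 7 + (-2 + (1 + w)/(2*w)) = 5 + (1 + w)/(2*w))
B(J, a) = 3/16 (B(J, a) = 1/((1/2)*(1 + 11*(-3))/(-3)) = 1/((1/2)*(-1/3)*(1 - 33)) = 1/((1/2)*(-1/3)*(-32)) = 1/(16/3) = 3/16)
-4 + B(6 + 5, -4)*(1*6) = -4 + 3*(1*6)/16 = -4 + (3/16)*6 = -4 + 9/8 = -23/8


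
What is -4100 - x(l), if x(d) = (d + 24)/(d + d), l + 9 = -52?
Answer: -500237/122 ≈ -4100.3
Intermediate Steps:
l = -61 (l = -9 - 52 = -61)
x(d) = (24 + d)/(2*d) (x(d) = (24 + d)/((2*d)) = (24 + d)*(1/(2*d)) = (24 + d)/(2*d))
-4100 - x(l) = -4100 - (24 - 61)/(2*(-61)) = -4100 - (-1)*(-37)/(2*61) = -4100 - 1*37/122 = -4100 - 37/122 = -500237/122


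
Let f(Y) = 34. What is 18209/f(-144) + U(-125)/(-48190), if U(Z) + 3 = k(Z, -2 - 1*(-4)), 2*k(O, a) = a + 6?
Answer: 219372919/409615 ≈ 535.56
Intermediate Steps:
k(O, a) = 3 + a/2 (k(O, a) = (a + 6)/2 = (6 + a)/2 = 3 + a/2)
U(Z) = 1 (U(Z) = -3 + (3 + (-2 - 1*(-4))/2) = -3 + (3 + (-2 + 4)/2) = -3 + (3 + (½)*2) = -3 + (3 + 1) = -3 + 4 = 1)
18209/f(-144) + U(-125)/(-48190) = 18209/34 + 1/(-48190) = 18209*(1/34) + 1*(-1/48190) = 18209/34 - 1/48190 = 219372919/409615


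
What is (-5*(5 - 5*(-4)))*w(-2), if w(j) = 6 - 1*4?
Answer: -250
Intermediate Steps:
w(j) = 2 (w(j) = 6 - 4 = 2)
(-5*(5 - 5*(-4)))*w(-2) = -5*(5 - 5*(-4))*2 = -5*(5 + 20)*2 = -5*25*2 = -125*2 = -250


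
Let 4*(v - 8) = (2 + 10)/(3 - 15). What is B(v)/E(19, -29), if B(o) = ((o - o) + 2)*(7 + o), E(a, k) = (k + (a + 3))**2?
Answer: 59/98 ≈ 0.60204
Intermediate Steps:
E(a, k) = (3 + a + k)**2 (E(a, k) = (k + (3 + a))**2 = (3 + a + k)**2)
v = 31/4 (v = 8 + ((2 + 10)/(3 - 15))/4 = 8 + (12/(-12))/4 = 8 + (12*(-1/12))/4 = 8 + (1/4)*(-1) = 8 - 1/4 = 31/4 ≈ 7.7500)
B(o) = 14 + 2*o (B(o) = (0 + 2)*(7 + o) = 2*(7 + o) = 14 + 2*o)
B(v)/E(19, -29) = (14 + 2*(31/4))/((3 + 19 - 29)**2) = (14 + 31/2)/((-7)**2) = (59/2)/49 = (59/2)*(1/49) = 59/98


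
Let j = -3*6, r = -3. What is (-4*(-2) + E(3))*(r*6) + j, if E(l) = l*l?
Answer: -324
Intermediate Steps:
j = -18
E(l) = l²
(-4*(-2) + E(3))*(r*6) + j = (-4*(-2) + 3²)*(-3*6) - 18 = (8 + 9)*(-18) - 18 = 17*(-18) - 18 = -306 - 18 = -324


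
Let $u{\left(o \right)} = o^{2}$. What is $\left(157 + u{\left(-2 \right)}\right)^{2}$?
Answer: $25921$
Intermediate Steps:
$\left(157 + u{\left(-2 \right)}\right)^{2} = \left(157 + \left(-2\right)^{2}\right)^{2} = \left(157 + 4\right)^{2} = 161^{2} = 25921$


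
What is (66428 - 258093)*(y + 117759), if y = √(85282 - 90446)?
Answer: -22570278735 - 383330*I*√1291 ≈ -2.257e+10 - 1.3773e+7*I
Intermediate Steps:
y = 2*I*√1291 (y = √(-5164) = 2*I*√1291 ≈ 71.861*I)
(66428 - 258093)*(y + 117759) = (66428 - 258093)*(2*I*√1291 + 117759) = -191665*(117759 + 2*I*√1291) = -22570278735 - 383330*I*√1291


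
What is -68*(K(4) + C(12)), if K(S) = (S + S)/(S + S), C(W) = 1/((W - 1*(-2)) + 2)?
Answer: -289/4 ≈ -72.250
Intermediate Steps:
C(W) = 1/(4 + W) (C(W) = 1/((W + 2) + 2) = 1/((2 + W) + 2) = 1/(4 + W))
K(S) = 1 (K(S) = (2*S)/((2*S)) = (2*S)*(1/(2*S)) = 1)
-68*(K(4) + C(12)) = -68*(1 + 1/(4 + 12)) = -68*(1 + 1/16) = -68*17/16 = -289/4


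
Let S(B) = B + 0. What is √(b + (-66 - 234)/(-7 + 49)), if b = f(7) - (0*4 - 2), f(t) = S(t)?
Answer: √91/7 ≈ 1.3628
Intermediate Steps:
S(B) = B
f(t) = t
b = 9 (b = 7 - (0*4 - 2) = 7 - (0 - 2) = 7 - 1*(-2) = 7 + 2 = 9)
√(b + (-66 - 234)/(-7 + 49)) = √(9 + (-66 - 234)/(-7 + 49)) = √(9 - 300/42) = √(9 - 300*1/42) = √(9 - 50/7) = √(13/7) = √91/7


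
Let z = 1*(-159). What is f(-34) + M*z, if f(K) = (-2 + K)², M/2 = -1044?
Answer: 333288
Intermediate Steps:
M = -2088 (M = 2*(-1044) = -2088)
z = -159
f(-34) + M*z = (-2 - 34)² - 2088*(-159) = (-36)² + 331992 = 1296 + 331992 = 333288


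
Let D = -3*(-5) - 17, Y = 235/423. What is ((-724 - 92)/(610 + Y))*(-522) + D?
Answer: 3822578/5495 ≈ 695.65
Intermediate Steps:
Y = 5/9 (Y = 235*(1/423) = 5/9 ≈ 0.55556)
D = -2 (D = 15 - 17 = -2)
((-724 - 92)/(610 + Y))*(-522) + D = ((-724 - 92)/(610 + 5/9))*(-522) - 2 = -816/5495/9*(-522) - 2 = -816*9/5495*(-522) - 2 = -7344/5495*(-522) - 2 = 3833568/5495 - 2 = 3822578/5495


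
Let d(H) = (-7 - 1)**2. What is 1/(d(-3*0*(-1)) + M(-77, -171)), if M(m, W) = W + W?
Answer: -1/278 ≈ -0.0035971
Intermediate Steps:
M(m, W) = 2*W
d(H) = 64 (d(H) = (-8)**2 = 64)
1/(d(-3*0*(-1)) + M(-77, -171)) = 1/(64 + 2*(-171)) = 1/(64 - 342) = 1/(-278) = -1/278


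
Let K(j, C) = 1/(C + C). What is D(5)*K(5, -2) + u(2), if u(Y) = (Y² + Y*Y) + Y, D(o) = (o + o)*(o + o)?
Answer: -15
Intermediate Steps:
K(j, C) = 1/(2*C)
D(o) = 4*o² (D(o) = (2*o)*(2*o) = 4*o²)
u(Y) = Y + 2*Y² (u(Y) = (Y² + Y²) + Y = 2*Y² + Y = Y + 2*Y²)
D(5)*K(5, -2) + u(2) = (4*5²)*((½)/(-2)) + 2*(1 + 2*2) = (4*25)*((½)*(-½)) + 2*(1 + 4) = 100*(-¼) + 2*5 = -25 + 10 = -15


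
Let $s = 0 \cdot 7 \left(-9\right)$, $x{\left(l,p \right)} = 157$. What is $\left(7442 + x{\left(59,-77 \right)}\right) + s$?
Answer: $7599$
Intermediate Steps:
$s = 0$ ($s = 0 \left(-9\right) = 0$)
$\left(7442 + x{\left(59,-77 \right)}\right) + s = \left(7442 + 157\right) + 0 = 7599 + 0 = 7599$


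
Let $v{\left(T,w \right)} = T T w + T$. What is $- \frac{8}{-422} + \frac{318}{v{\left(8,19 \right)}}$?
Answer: $\frac{11999}{43044} \approx 0.27876$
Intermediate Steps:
$v{\left(T,w \right)} = T + w T^{2}$ ($v{\left(T,w \right)} = T^{2} w + T = w T^{2} + T = T + w T^{2}$)
$- \frac{8}{-422} + \frac{318}{v{\left(8,19 \right)}} = - \frac{8}{-422} + \frac{318}{8 \left(1 + 8 \cdot 19\right)} = \left(-8\right) \left(- \frac{1}{422}\right) + \frac{318}{8 \left(1 + 152\right)} = \frac{4}{211} + \frac{318}{8 \cdot 153} = \frac{4}{211} + \frac{318}{1224} = \frac{4}{211} + 318 \cdot \frac{1}{1224} = \frac{4}{211} + \frac{53}{204} = \frac{11999}{43044}$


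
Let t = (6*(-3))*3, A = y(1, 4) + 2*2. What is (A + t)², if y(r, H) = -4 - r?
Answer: 3025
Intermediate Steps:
A = -1 (A = (-4 - 1*1) + 2*2 = (-4 - 1) + 4 = -5 + 4 = -1)
t = -54 (t = -18*3 = -54)
(A + t)² = (-1 - 54)² = (-55)² = 3025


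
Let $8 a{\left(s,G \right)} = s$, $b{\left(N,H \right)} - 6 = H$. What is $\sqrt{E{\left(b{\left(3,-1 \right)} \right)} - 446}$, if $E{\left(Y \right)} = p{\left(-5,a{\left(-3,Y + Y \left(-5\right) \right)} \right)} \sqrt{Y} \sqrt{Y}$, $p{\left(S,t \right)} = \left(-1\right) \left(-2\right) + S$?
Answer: $i \sqrt{461} \approx 21.471 i$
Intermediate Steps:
$b{\left(N,H \right)} = 6 + H$
$a{\left(s,G \right)} = \frac{s}{8}$
$p{\left(S,t \right)} = 2 + S$
$E{\left(Y \right)} = - 3 Y$ ($E{\left(Y \right)} = \left(2 - 5\right) \sqrt{Y} \sqrt{Y} = - 3 \sqrt{Y} \sqrt{Y} = - 3 Y$)
$\sqrt{E{\left(b{\left(3,-1 \right)} \right)} - 446} = \sqrt{- 3 \left(6 - 1\right) - 446} = \sqrt{\left(-3\right) 5 - 446} = \sqrt{-15 - 446} = \sqrt{-461} = i \sqrt{461}$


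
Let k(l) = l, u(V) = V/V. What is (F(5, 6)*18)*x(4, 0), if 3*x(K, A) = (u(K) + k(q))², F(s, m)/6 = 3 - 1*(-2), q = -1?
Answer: 0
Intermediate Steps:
u(V) = 1
F(s, m) = 30 (F(s, m) = 6*(3 - 1*(-2)) = 6*(3 + 2) = 6*5 = 30)
x(K, A) = 0 (x(K, A) = (1 - 1)²/3 = (⅓)*0² = (⅓)*0 = 0)
(F(5, 6)*18)*x(4, 0) = (30*18)*0 = 540*0 = 0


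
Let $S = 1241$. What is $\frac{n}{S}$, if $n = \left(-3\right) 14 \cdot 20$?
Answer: $- \frac{840}{1241} \approx -0.67687$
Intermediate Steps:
$n = -840$ ($n = \left(-42\right) 20 = -840$)
$\frac{n}{S} = - \frac{840}{1241}$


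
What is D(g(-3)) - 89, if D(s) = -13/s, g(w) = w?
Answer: -254/3 ≈ -84.667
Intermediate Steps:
D(g(-3)) - 89 = -13/(-3) - 89 = -13*(-⅓) - 89 = 13/3 - 89 = -254/3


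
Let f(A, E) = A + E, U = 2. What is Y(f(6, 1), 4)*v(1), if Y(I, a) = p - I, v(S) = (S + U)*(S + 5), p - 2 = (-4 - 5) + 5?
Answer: -162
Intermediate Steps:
p = -2 (p = 2 + ((-4 - 5) + 5) = 2 + (-9 + 5) = 2 - 4 = -2)
v(S) = (2 + S)*(5 + S) (v(S) = (S + 2)*(S + 5) = (2 + S)*(5 + S))
Y(I, a) = -2 - I
Y(f(6, 1), 4)*v(1) = (-2 - (6 + 1))*(10 + 1² + 7*1) = (-2 - 1*7)*(10 + 1 + 7) = (-2 - 7)*18 = -9*18 = -162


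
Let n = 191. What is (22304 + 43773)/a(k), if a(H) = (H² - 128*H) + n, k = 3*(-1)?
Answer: 66077/584 ≈ 113.15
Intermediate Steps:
k = -3
a(H) = 191 + H² - 128*H (a(H) = (H² - 128*H) + 191 = 191 + H² - 128*H)
(22304 + 43773)/a(k) = (22304 + 43773)/(191 + (-3)² - 128*(-3)) = 66077/(191 + 9 + 384) = 66077/584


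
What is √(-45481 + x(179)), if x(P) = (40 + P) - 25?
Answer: I*√45287 ≈ 212.81*I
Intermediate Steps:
x(P) = 15 + P
√(-45481 + x(179)) = √(-45481 + (15 + 179)) = √(-45481 + 194) = √(-45287) = I*√45287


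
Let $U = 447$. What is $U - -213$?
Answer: $660$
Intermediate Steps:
$U - -213 = 447 - -213 = 447 + 213 = 660$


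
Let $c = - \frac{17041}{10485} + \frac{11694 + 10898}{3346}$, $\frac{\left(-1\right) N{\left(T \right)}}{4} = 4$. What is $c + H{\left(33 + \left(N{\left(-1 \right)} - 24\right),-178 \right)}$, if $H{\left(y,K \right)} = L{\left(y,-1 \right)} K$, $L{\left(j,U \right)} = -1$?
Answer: $\frac{3212299057}{17541405} \approx 183.13$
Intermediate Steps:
$N{\left(T \right)} = -16$ ($N{\left(T \right)} = \left(-4\right) 4 = -16$)
$H{\left(y,K \right)} = - K$
$c = \frac{89928967}{17541405}$ ($c = \left(-17041\right) \frac{1}{10485} + 22592 \cdot \frac{1}{3346} = - \frac{17041}{10485} + \frac{11296}{1673} = \frac{89928967}{17541405} \approx 5.1267$)
$c + H{\left(33 + \left(N{\left(-1 \right)} - 24\right),-178 \right)} = \frac{89928967}{17541405} - -178 = \frac{89928967}{17541405} + 178 = \frac{3212299057}{17541405}$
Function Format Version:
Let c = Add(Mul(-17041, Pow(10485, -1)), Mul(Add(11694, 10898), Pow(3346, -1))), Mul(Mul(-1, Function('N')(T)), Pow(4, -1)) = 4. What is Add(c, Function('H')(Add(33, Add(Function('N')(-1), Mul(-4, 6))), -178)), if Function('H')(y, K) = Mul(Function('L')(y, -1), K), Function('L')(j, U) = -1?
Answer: Rational(3212299057, 17541405) ≈ 183.13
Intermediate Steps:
Function('N')(T) = -16 (Function('N')(T) = Mul(-4, 4) = -16)
Function('H')(y, K) = Mul(-1, K)
c = Rational(89928967, 17541405) (c = Add(Mul(-17041, Rational(1, 10485)), Mul(22592, Rational(1, 3346))) = Add(Rational(-17041, 10485), Rational(11296, 1673)) = Rational(89928967, 17541405) ≈ 5.1267)
Add(c, Function('H')(Add(33, Add(Function('N')(-1), Mul(-4, 6))), -178)) = Add(Rational(89928967, 17541405), Mul(-1, -178)) = Add(Rational(89928967, 17541405), 178) = Rational(3212299057, 17541405)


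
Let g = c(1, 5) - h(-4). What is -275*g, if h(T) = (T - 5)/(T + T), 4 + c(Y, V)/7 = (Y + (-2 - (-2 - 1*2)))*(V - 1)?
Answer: -120725/8 ≈ -15091.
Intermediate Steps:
c(Y, V) = -28 + 7*(-1 + V)*(2 + Y) (c(Y, V) = -28 + 7*((Y + (-2 - (-2 - 1*2)))*(V - 1)) = -28 + 7*((Y + (-2 - (-2 - 2)))*(-1 + V)) = -28 + 7*((Y + (-2 - 1*(-4)))*(-1 + V)) = -28 + 7*((Y + (-2 + 4))*(-1 + V)) = -28 + 7*((Y + 2)*(-1 + V)) = -28 + 7*((2 + Y)*(-1 + V)) = -28 + 7*((-1 + V)*(2 + Y)) = -28 + 7*(-1 + V)*(2 + Y))
h(T) = (-5 + T)/(2*T) (h(T) = (-5 + T)/((2*T)) = (-5 + T)*(1/(2*T)) = (-5 + T)/(2*T))
g = 439/8 (g = (-42 - 7*1 + 14*5 + 7*5*1) - (-5 - 4)/(2*(-4)) = (-42 - 7 + 70 + 35) - (-1)*(-9)/(2*4) = 56 - 1*9/8 = 56 - 9/8 = 439/8 ≈ 54.875)
-275*g = -275*439/8 = -120725/8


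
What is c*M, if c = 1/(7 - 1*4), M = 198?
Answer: 66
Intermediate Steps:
c = ⅓ (c = 1/(7 - 4) = 1/3 = ⅓ ≈ 0.33333)
c*M = (⅓)*198 = 66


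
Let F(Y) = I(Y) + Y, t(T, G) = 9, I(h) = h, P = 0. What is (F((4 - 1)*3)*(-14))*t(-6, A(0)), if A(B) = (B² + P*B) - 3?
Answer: -2268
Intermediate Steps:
A(B) = -3 + B² (A(B) = (B² + 0*B) - 3 = (B² + 0) - 3 = B² - 3 = -3 + B²)
F(Y) = 2*Y (F(Y) = Y + Y = 2*Y)
(F((4 - 1)*3)*(-14))*t(-6, A(0)) = ((2*((4 - 1)*3))*(-14))*9 = ((2*(3*3))*(-14))*9 = ((2*9)*(-14))*9 = (18*(-14))*9 = -252*9 = -2268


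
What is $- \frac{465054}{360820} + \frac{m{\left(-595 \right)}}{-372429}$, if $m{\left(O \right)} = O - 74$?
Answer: $- \frac{28826367931}{22396638630} \approx -1.2871$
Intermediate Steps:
$m{\left(O \right)} = -74 + O$
$- \frac{465054}{360820} + \frac{m{\left(-595 \right)}}{-372429} = - \frac{465054}{360820} + \frac{-74 - 595}{-372429} = \left(-465054\right) \frac{1}{360820} - - \frac{223}{124143} = - \frac{232527}{180410} + \frac{223}{124143} = - \frac{28826367931}{22396638630}$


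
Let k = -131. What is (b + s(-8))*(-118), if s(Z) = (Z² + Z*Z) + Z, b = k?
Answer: 1298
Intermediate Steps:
b = -131
s(Z) = Z + 2*Z² (s(Z) = (Z² + Z²) + Z = 2*Z² + Z = Z + 2*Z²)
(b + s(-8))*(-118) = (-131 - 8*(1 + 2*(-8)))*(-118) = (-131 - 8*(1 - 16))*(-118) = (-131 - 8*(-15))*(-118) = (-131 + 120)*(-118) = -11*(-118) = 1298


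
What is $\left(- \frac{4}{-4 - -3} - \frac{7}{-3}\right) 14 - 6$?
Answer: $\frac{248}{3} \approx 82.667$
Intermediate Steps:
$\left(- \frac{4}{-4 - -3} - \frac{7}{-3}\right) 14 - 6 = \left(- \frac{4}{-4 + 3} - - \frac{7}{3}\right) 14 - 6 = \left(- \frac{4}{-1} + \frac{7}{3}\right) 14 - 6 = \left(\left(-4\right) \left(-1\right) + \frac{7}{3}\right) 14 - 6 = \left(4 + \frac{7}{3}\right) 14 - 6 = \frac{19}{3} \cdot 14 - 6 = \frac{266}{3} - 6 = \frac{248}{3}$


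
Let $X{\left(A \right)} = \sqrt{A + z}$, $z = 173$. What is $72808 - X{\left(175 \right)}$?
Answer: $72808 - 2 \sqrt{87} \approx 72789.0$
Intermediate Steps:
$X{\left(A \right)} = \sqrt{173 + A}$ ($X{\left(A \right)} = \sqrt{A + 173} = \sqrt{173 + A}$)
$72808 - X{\left(175 \right)} = 72808 - \sqrt{173 + 175} = 72808 - \sqrt{348} = 72808 - 2 \sqrt{87}$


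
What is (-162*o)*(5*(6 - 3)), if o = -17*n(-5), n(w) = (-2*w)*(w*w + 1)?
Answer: 10740600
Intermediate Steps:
n(w) = -2*w*(1 + w**2) (n(w) = (-2*w)*(w**2 + 1) = (-2*w)*(1 + w**2) = -2*w*(1 + w**2))
o = -4420 (o = -(-34)*(-5)*(1 + (-5)**2) = -(-34)*(-5)*(1 + 25) = -(-34)*(-5)*26 = -17*260 = -4420)
(-162*o)*(5*(6 - 3)) = (-162*(-4420))*(5*(6 - 3)) = 716040*(5*3) = 716040*15 = 10740600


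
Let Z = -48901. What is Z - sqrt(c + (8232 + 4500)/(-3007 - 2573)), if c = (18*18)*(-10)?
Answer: -48901 - I*sqrt(701062365)/465 ≈ -48901.0 - 56.941*I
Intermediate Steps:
c = -3240 (c = 324*(-10) = -3240)
Z - sqrt(c + (8232 + 4500)/(-3007 - 2573)) = -48901 - sqrt(-3240 + (8232 + 4500)/(-3007 - 2573)) = -48901 - sqrt(-3240 + 12732/(-5580)) = -48901 - sqrt(-3240 + 12732*(-1/5580)) = -48901 - sqrt(-3240 - 1061/465) = -48901 - sqrt(-1507661/465) = -48901 - I*sqrt(701062365)/465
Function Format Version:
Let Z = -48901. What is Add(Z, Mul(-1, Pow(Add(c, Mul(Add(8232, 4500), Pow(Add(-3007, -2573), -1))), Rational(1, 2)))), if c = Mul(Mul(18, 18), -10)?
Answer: Add(-48901, Mul(Rational(-1, 465), I, Pow(701062365, Rational(1, 2)))) ≈ Add(-48901., Mul(-56.941, I))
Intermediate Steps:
c = -3240 (c = Mul(324, -10) = -3240)
Add(Z, Mul(-1, Pow(Add(c, Mul(Add(8232, 4500), Pow(Add(-3007, -2573), -1))), Rational(1, 2)))) = Add(-48901, Mul(-1, Pow(Add(-3240, Mul(Add(8232, 4500), Pow(Add(-3007, -2573), -1))), Rational(1, 2)))) = Add(-48901, Mul(-1, Pow(Add(-3240, Mul(12732, Pow(-5580, -1))), Rational(1, 2)))) = Add(-48901, Mul(-1, Pow(Add(-3240, Mul(12732, Rational(-1, 5580))), Rational(1, 2)))) = Add(-48901, Mul(-1, Pow(Add(-3240, Rational(-1061, 465)), Rational(1, 2)))) = Add(-48901, Mul(-1, Pow(Rational(-1507661, 465), Rational(1, 2)))) = Add(-48901, Mul(-1, Mul(Rational(1, 465), I, Pow(701062365, Rational(1, 2))))) = Add(-48901, Mul(Rational(-1, 465), I, Pow(701062365, Rational(1, 2))))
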